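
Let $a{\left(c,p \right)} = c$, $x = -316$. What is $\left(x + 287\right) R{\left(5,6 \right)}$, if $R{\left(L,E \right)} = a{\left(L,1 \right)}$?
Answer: $-145$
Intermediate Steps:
$R{\left(L,E \right)} = L$
$\left(x + 287\right) R{\left(5,6 \right)} = \left(-316 + 287\right) 5 = \left(-29\right) 5 = -145$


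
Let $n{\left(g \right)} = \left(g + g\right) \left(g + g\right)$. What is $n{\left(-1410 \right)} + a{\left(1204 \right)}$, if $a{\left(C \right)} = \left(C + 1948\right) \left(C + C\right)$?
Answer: $15542416$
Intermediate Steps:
$n{\left(g \right)} = 4 g^{2}$ ($n{\left(g \right)} = 2 g 2 g = 4 g^{2}$)
$a{\left(C \right)} = 2 C \left(1948 + C\right)$ ($a{\left(C \right)} = \left(1948 + C\right) 2 C = 2 C \left(1948 + C\right)$)
$n{\left(-1410 \right)} + a{\left(1204 \right)} = 4 \left(-1410\right)^{2} + 2 \cdot 1204 \left(1948 + 1204\right) = 4 \cdot 1988100 + 2 \cdot 1204 \cdot 3152 = 7952400 + 7590016 = 15542416$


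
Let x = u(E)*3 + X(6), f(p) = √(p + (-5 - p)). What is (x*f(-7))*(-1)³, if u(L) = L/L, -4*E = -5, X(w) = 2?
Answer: -5*I*√5 ≈ -11.18*I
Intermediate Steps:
f(p) = I*√5 (f(p) = √(-5) = I*√5)
E = 5/4 (E = -¼*(-5) = 5/4 ≈ 1.2500)
u(L) = 1
x = 5 (x = 1*3 + 2 = 3 + 2 = 5)
(x*f(-7))*(-1)³ = (5*(I*√5))*(-1)³ = (5*I*√5)*(-1) = -5*I*√5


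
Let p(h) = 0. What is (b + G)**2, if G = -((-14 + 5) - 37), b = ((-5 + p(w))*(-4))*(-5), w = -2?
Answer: 2916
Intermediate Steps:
b = -100 (b = ((-5 + 0)*(-4))*(-5) = -5*(-4)*(-5) = 20*(-5) = -100)
G = 46 (G = -(-9 - 37) = -1*(-46) = 46)
(b + G)**2 = (-100 + 46)**2 = (-54)**2 = 2916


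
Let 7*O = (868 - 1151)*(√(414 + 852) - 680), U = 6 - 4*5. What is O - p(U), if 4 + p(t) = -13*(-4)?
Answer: 192104/7 - 283*√1266/7 ≈ 26005.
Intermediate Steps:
U = -14 (U = 6 - 20 = -14)
O = 192440/7 - 283*√1266/7 (O = ((868 - 1151)*(√(414 + 852) - 680))/7 = (-283*(√1266 - 680))/7 = (-283*(-680 + √1266))/7 = (192440 - 283*√1266)/7 = 192440/7 - 283*√1266/7 ≈ 26053.)
p(t) = 48 (p(t) = -4 - 13*(-4) = -4 + 52 = 48)
O - p(U) = (192440/7 - 283*√1266/7) - 1*48 = (192440/7 - 283*√1266/7) - 48 = 192104/7 - 283*√1266/7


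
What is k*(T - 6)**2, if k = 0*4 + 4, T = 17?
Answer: 484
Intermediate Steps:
k = 4 (k = 0 + 4 = 4)
k*(T - 6)**2 = 4*(17 - 6)**2 = 4*11**2 = 4*121 = 484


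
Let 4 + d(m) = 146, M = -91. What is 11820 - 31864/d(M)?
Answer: 823288/71 ≈ 11596.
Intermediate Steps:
d(m) = 142 (d(m) = -4 + 146 = 142)
11820 - 31864/d(M) = 11820 - 31864/142 = 11820 - 1*15932/71 = 11820 - 15932/71 = 823288/71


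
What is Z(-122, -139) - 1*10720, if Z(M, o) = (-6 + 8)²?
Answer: -10716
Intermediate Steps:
Z(M, o) = 4 (Z(M, o) = 2² = 4)
Z(-122, -139) - 1*10720 = 4 - 1*10720 = 4 - 10720 = -10716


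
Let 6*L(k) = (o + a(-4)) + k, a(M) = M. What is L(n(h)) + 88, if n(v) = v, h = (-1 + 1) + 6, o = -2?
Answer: 88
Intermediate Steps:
h = 6 (h = 0 + 6 = 6)
L(k) = -1 + k/6 (L(k) = ((-2 - 4) + k)/6 = (-6 + k)/6 = -1 + k/6)
L(n(h)) + 88 = (-1 + (⅙)*6) + 88 = (-1 + 1) + 88 = 0 + 88 = 88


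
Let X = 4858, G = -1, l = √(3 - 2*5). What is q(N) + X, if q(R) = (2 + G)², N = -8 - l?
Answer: 4859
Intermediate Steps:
l = I*√7 (l = √(3 - 10) = √(-7) = I*√7 ≈ 2.6458*I)
N = -8 - I*√7 ≈ -8.0 - 2.6458*I
q(R) = 1 (q(R) = (2 - 1)² = 1² = 1)
q(N) + X = 1 + 4858 = 4859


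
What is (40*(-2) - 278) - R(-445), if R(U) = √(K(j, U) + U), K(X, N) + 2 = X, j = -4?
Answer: -358 - I*√451 ≈ -358.0 - 21.237*I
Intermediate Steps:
K(X, N) = -2 + X
R(U) = √(-6 + U) (R(U) = √((-2 - 4) + U) = √(-6 + U))
(40*(-2) - 278) - R(-445) = (40*(-2) - 278) - √(-6 - 445) = (-80 - 278) - √(-451) = -358 - I*√451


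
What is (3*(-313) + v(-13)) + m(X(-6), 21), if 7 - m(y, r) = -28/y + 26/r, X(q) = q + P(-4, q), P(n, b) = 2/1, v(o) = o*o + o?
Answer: -16469/21 ≈ -784.24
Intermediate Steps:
v(o) = o + o**2 (v(o) = o**2 + o = o + o**2)
P(n, b) = 2 (P(n, b) = 2*1 = 2)
X(q) = 2 + q (X(q) = q + 2 = 2 + q)
m(y, r) = 7 - 26/r + 28/y (m(y, r) = 7 - (-28/y + 26/r) = 7 + (-26/r + 28/y) = 7 - 26/r + 28/y)
(3*(-313) + v(-13)) + m(X(-6), 21) = (3*(-313) - 13*(1 - 13)) + (7 - 26/21 + 28/(2 - 6)) = (-939 - 13*(-12)) + (7 - 26*1/21 + 28/(-4)) = (-939 + 156) + (7 - 26/21 + 28*(-1/4)) = -783 + (7 - 26/21 - 7) = -783 - 26/21 = -16469/21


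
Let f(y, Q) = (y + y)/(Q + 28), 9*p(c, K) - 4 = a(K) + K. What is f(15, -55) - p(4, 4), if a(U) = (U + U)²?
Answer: -82/9 ≈ -9.1111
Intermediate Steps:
a(U) = 4*U² (a(U) = (2*U)² = 4*U²)
p(c, K) = 4/9 + K/9 + 4*K²/9 (p(c, K) = 4/9 + (4*K² + K)/9 = 4/9 + (K + 4*K²)/9 = 4/9 + (K/9 + 4*K²/9) = 4/9 + K/9 + 4*K²/9)
f(y, Q) = 2*y/(28 + Q) (f(y, Q) = (2*y)/(28 + Q) = 2*y/(28 + Q))
f(15, -55) - p(4, 4) = 2*15/(28 - 55) - (4/9 + (⅑)*4 + (4/9)*4²) = 2*15/(-27) - (4/9 + 4/9 + (4/9)*16) = 2*15*(-1/27) - (4/9 + 4/9 + 64/9) = -10/9 - 1*8 = -10/9 - 8 = -82/9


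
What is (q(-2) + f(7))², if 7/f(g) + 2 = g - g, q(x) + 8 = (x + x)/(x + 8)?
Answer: 5329/36 ≈ 148.03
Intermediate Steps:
q(x) = -8 + 2*x/(8 + x) (q(x) = -8 + (x + x)/(x + 8) = -8 + (2*x)/(8 + x) = -8 + 2*x/(8 + x))
f(g) = -7/2 (f(g) = 7/(-2 + (g - g)) = 7/(-2 + 0) = 7/(-2) = 7*(-½) = -7/2)
(q(-2) + f(7))² = (2*(-32 - 3*(-2))/(8 - 2) - 7/2)² = (2*(-32 + 6)/6 - 7/2)² = (2*(⅙)*(-26) - 7/2)² = (-26/3 - 7/2)² = (-73/6)² = 5329/36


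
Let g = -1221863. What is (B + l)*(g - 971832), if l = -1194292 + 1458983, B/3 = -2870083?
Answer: 18307608856810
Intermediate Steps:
B = -8610249 (B = 3*(-2870083) = -8610249)
l = 264691
(B + l)*(g - 971832) = (-8610249 + 264691)*(-1221863 - 971832) = -8345558*(-2193695) = 18307608856810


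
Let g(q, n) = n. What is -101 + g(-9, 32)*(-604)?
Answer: -19429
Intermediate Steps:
-101 + g(-9, 32)*(-604) = -101 + 32*(-604) = -101 - 19328 = -19429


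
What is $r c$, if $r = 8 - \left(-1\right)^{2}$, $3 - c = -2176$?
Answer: $15253$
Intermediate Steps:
$c = 2179$ ($c = 3 - -2176 = 3 + 2176 = 2179$)
$r = 7$ ($r = 8 - 1 = 7$)
$r c = 7 \cdot 2179 = 15253$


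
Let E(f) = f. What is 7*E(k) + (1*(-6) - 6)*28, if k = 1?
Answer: -329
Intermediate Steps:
7*E(k) + (1*(-6) - 6)*28 = 7*1 + (1*(-6) - 6)*28 = 7 + (-6 - 6)*28 = 7 - 12*28 = 7 - 336 = -329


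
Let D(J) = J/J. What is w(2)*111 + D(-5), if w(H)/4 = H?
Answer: 889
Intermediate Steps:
w(H) = 4*H
D(J) = 1
w(2)*111 + D(-5) = (4*2)*111 + 1 = 8*111 + 1 = 888 + 1 = 889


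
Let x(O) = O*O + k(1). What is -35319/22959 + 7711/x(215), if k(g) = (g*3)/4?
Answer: -1940813887/1415062659 ≈ -1.3715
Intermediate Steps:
k(g) = 3*g/4 (k(g) = (3*g)*(¼) = 3*g/4)
x(O) = ¾ + O² (x(O) = O*O + (¾)*1 = O² + ¾ = ¾ + O²)
-35319/22959 + 7711/x(215) = -35319/22959 + 7711/(¾ + 215²) = -35319*1/22959 + 7711/(¾ + 46225) = -11773/7653 + 7711/(184903/4) = -11773/7653 + 7711*(4/184903) = -11773/7653 + 30844/184903 = -1940813887/1415062659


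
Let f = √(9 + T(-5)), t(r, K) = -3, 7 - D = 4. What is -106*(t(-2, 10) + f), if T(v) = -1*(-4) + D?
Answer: -106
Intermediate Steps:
D = 3 (D = 7 - 1*4 = 7 - 4 = 3)
T(v) = 7 (T(v) = -1*(-4) + 3 = 4 + 3 = 7)
f = 4 (f = √(9 + 7) = √16 = 4)
-106*(t(-2, 10) + f) = -106*(-3 + 4) = -106*1 = -106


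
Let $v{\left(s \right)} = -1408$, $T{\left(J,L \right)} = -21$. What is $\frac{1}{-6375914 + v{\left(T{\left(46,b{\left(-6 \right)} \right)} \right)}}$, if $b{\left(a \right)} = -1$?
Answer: $- \frac{1}{6377322} \approx -1.5681 \cdot 10^{-7}$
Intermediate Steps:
$\frac{1}{-6375914 + v{\left(T{\left(46,b{\left(-6 \right)} \right)} \right)}} = \frac{1}{-6375914 - 1408} = \frac{1}{-6377322} = - \frac{1}{6377322}$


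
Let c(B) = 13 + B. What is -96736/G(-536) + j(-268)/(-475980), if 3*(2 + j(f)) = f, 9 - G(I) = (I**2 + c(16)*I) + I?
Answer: 69103757279/193633661790 ≈ 0.35688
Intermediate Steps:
G(I) = 9 - I**2 - 30*I (G(I) = 9 - ((I**2 + (13 + 16)*I) + I) = 9 - ((I**2 + 29*I) + I) = 9 - (I**2 + 30*I) = 9 + (-I**2 - 30*I) = 9 - I**2 - 30*I)
j(f) = -2 + f/3
-96736/G(-536) + j(-268)/(-475980) = -96736/(9 - 1*(-536)**2 - 30*(-536)) + (-2 + (1/3)*(-268))/(-475980) = -96736/(9 - 1*287296 + 16080) + (-2 - 268/3)*(-1/475980) = -96736/(9 - 287296 + 16080) - 274/3*(-1/475980) = -96736/(-271207) + 137/713970 = -96736*(-1/271207) + 137/713970 = 96736/271207 + 137/713970 = 69103757279/193633661790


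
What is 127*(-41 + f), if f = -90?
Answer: -16637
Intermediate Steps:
127*(-41 + f) = 127*(-41 - 90) = 127*(-131) = -16637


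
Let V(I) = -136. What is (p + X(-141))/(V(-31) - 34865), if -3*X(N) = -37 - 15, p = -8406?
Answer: 25166/105003 ≈ 0.23967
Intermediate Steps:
X(N) = 52/3 (X(N) = -(-37 - 15)/3 = -⅓*(-52) = 52/3)
(p + X(-141))/(V(-31) - 34865) = (-8406 + 52/3)/(-136 - 34865) = -25166/3/(-35001) = -25166/3*(-1/35001) = 25166/105003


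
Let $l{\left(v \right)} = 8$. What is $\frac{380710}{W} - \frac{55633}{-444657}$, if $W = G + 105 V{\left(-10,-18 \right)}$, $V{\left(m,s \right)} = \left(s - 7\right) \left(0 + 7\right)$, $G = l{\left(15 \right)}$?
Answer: $- \frac{168263555159}{8167015119} \approx -20.603$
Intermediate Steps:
$G = 8$
$V{\left(m,s \right)} = -49 + 7 s$ ($V{\left(m,s \right)} = \left(-7 + s\right) 7 = -49 + 7 s$)
$W = -18367$ ($W = 8 + 105 \left(-49 + 7 \left(-18\right)\right) = 8 + 105 \left(-49 - 126\right) = 8 + 105 \left(-175\right) = 8 - 18375 = -18367$)
$\frac{380710}{W} - \frac{55633}{-444657} = \frac{380710}{-18367} - \frac{55633}{-444657} = 380710 \left(- \frac{1}{18367}\right) - - \frac{55633}{444657} = - \frac{380710}{18367} + \frac{55633}{444657} = - \frac{168263555159}{8167015119}$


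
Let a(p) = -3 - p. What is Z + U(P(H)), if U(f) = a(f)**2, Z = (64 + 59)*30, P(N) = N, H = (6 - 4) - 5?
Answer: 3690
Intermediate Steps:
H = -3 (H = 2 - 5 = -3)
Z = 3690 (Z = 123*30 = 3690)
U(f) = (-3 - f)**2
Z + U(P(H)) = 3690 + (3 - 3)**2 = 3690 + 0**2 = 3690 + 0 = 3690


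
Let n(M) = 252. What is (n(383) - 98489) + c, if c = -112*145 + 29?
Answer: -114448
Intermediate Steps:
c = -16211 (c = -16240 + 29 = -16211)
(n(383) - 98489) + c = (252 - 98489) - 16211 = -98237 - 16211 = -114448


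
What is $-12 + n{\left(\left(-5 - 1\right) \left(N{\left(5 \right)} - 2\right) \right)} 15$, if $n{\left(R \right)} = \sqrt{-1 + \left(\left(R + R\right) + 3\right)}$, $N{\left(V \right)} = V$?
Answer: $-12 + 15 i \sqrt{34} \approx -12.0 + 87.464 i$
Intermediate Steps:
$n{\left(R \right)} = \sqrt{2 + 2 R}$ ($n{\left(R \right)} = \sqrt{-1 + \left(2 R + 3\right)} = \sqrt{-1 + \left(3 + 2 R\right)} = \sqrt{2 + 2 R}$)
$-12 + n{\left(\left(-5 - 1\right) \left(N{\left(5 \right)} - 2\right) \right)} 15 = -12 + \sqrt{2 + 2 \left(-5 - 1\right) \left(5 - 2\right)} 15 = -12 + \sqrt{2 + 2 \left(-5 - 1\right) 3} \cdot 15 = -12 + \sqrt{2 + 2 \left(\left(-6\right) 3\right)} 15 = -12 + \sqrt{2 + 2 \left(-18\right)} 15 = -12 + \sqrt{2 - 36} \cdot 15 = -12 + \sqrt{-34} \cdot 15 = -12 + i \sqrt{34} \cdot 15 = -12 + 15 i \sqrt{34}$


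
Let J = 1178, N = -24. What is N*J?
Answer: -28272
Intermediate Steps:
N*J = -24*1178 = -28272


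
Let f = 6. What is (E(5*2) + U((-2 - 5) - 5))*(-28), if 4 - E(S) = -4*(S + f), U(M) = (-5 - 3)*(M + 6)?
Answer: -3248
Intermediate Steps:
U(M) = -48 - 8*M (U(M) = -8*(6 + M) = -48 - 8*M)
E(S) = 28 + 4*S (E(S) = 4 - (-4)*(S + 6) = 4 - (-4)*(6 + S) = 4 - (-24 - 4*S) = 4 + (24 + 4*S) = 28 + 4*S)
(E(5*2) + U((-2 - 5) - 5))*(-28) = ((28 + 4*(5*2)) + (-48 - 8*((-2 - 5) - 5)))*(-28) = ((28 + 4*10) + (-48 - 8*(-7 - 5)))*(-28) = ((28 + 40) + (-48 - 8*(-12)))*(-28) = (68 + (-48 + 96))*(-28) = (68 + 48)*(-28) = 116*(-28) = -3248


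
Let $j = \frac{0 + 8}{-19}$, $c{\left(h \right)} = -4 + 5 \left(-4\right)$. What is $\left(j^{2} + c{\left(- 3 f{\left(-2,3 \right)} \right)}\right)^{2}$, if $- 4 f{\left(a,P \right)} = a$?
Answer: $\frac{73960000}{130321} \approx 567.52$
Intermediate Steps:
$f{\left(a,P \right)} = - \frac{a}{4}$
$c{\left(h \right)} = -24$ ($c{\left(h \right)} = -4 - 20 = -24$)
$j = - \frac{8}{19}$ ($j = 8 \left(- \frac{1}{19}\right) = - \frac{8}{19} \approx -0.42105$)
$\left(j^{2} + c{\left(- 3 f{\left(-2,3 \right)} \right)}\right)^{2} = \left(\left(- \frac{8}{19}\right)^{2} - 24\right)^{2} = \left(\frac{64}{361} - 24\right)^{2} = \left(- \frac{8600}{361}\right)^{2} = \frac{73960000}{130321}$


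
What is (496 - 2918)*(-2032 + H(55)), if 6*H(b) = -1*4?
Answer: 14769356/3 ≈ 4.9231e+6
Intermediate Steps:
H(b) = -⅔ (H(b) = (-1*4)/6 = (⅙)*(-4) = -⅔)
(496 - 2918)*(-2032 + H(55)) = (496 - 2918)*(-2032 - ⅔) = -2422*(-6098/3) = 14769356/3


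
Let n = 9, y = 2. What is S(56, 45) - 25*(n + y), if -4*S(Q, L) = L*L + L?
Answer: -1585/2 ≈ -792.50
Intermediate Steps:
S(Q, L) = -L/4 - L**2/4 (S(Q, L) = -(L*L + L)/4 = -(L**2 + L)/4 = -(L + L**2)/4 = -L/4 - L**2/4)
S(56, 45) - 25*(n + y) = -1/4*45*(1 + 45) - 25*(9 + 2) = -1/4*45*46 - 25*11 = -1035/2 - 1*275 = -1035/2 - 275 = -1585/2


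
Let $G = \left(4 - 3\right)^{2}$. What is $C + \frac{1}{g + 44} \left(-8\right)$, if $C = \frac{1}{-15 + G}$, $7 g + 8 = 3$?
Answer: $- \frac{1087}{4242} \approx -0.25625$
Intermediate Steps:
$g = - \frac{5}{7}$ ($g = - \frac{8}{7} + \frac{1}{7} \cdot 3 = - \frac{8}{7} + \frac{3}{7} = - \frac{5}{7} \approx -0.71429$)
$G = 1$ ($G = 1^{2} = 1$)
$C = - \frac{1}{14}$ ($C = \frac{1}{-15 + 1} = \frac{1}{-14} = - \frac{1}{14} \approx -0.071429$)
$C + \frac{1}{g + 44} \left(-8\right) = - \frac{1}{14} + \frac{1}{- \frac{5}{7} + 44} \left(-8\right) = - \frac{1}{14} + \frac{1}{\frac{303}{7}} \left(-8\right) = - \frac{1}{14} + \frac{7}{303} \left(-8\right) = - \frac{1}{14} - \frac{56}{303} = - \frac{1087}{4242}$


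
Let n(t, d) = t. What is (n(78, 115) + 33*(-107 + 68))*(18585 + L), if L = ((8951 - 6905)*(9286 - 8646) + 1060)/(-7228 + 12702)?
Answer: -62290575555/2737 ≈ -2.2759e+7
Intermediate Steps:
L = 655250/2737 (L = (2046*640 + 1060)/5474 = (1309440 + 1060)*(1/5474) = 1310500*(1/5474) = 655250/2737 ≈ 239.40)
(n(78, 115) + 33*(-107 + 68))*(18585 + L) = (78 + 33*(-107 + 68))*(18585 + 655250/2737) = (78 + 33*(-39))*(51522395/2737) = (78 - 1287)*(51522395/2737) = -1209*51522395/2737 = -62290575555/2737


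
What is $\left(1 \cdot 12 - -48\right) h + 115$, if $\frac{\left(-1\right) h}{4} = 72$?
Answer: $-17165$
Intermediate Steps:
$h = -288$ ($h = \left(-4\right) 72 = -288$)
$\left(1 \cdot 12 - -48\right) h + 115 = \left(1 \cdot 12 - -48\right) \left(-288\right) + 115 = \left(12 + 48\right) \left(-288\right) + 115 = 60 \left(-288\right) + 115 = -17280 + 115 = -17165$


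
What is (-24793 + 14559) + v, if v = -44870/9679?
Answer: -99099756/9679 ≈ -10239.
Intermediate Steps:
v = -44870/9679 (v = -44870*1/9679 = -44870/9679 ≈ -4.6358)
(-24793 + 14559) + v = (-24793 + 14559) - 44870/9679 = -10234 - 44870/9679 = -99099756/9679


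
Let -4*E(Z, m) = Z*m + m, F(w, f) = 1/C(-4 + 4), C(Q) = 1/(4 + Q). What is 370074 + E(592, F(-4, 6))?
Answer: 369481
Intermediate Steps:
F(w, f) = 4 (F(w, f) = 1/(1/(4 + (-4 + 4))) = 1/(1/(4 + 0)) = 1/(1/4) = 4)
E(Z, m) = -m/4 - Z*m/4 (E(Z, m) = -(Z*m + m)/4 = -(m + Z*m)/4 = -m/4 - Z*m/4)
370074 + E(592, F(-4, 6)) = 370074 - 1/4*4*(1 + 592) = 370074 - 1/4*4*593 = 370074 - 593 = 369481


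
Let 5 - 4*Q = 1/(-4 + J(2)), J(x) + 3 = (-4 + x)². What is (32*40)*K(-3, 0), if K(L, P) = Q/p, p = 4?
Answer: 1280/3 ≈ 426.67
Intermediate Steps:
J(x) = -3 + (-4 + x)²
Q = 4/3 (Q = 5/4 - 1/(4*(-4 + (-3 + (-4 + 2)²))) = 5/4 - 1/(4*(-4 + (-3 + (-2)²))) = 5/4 - 1/(4*(-4 + (-3 + 4))) = 5/4 - 1/(4*(-4 + 1)) = 5/4 - ¼/(-3) = 5/4 - ¼*(-⅓) = 5/4 + 1/12 = 4/3 ≈ 1.3333)
K(L, P) = ⅓ (K(L, P) = (4/3)/4 = (4/3)*(¼) = ⅓)
(32*40)*K(-3, 0) = (32*40)*(⅓) = 1280*(⅓) = 1280/3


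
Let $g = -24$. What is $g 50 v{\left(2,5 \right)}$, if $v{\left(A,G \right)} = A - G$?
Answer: $3600$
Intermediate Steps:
$g 50 v{\left(2,5 \right)} = \left(-24\right) 50 \left(2 - 5\right) = - 1200 \left(2 - 5\right) = \left(-1200\right) \left(-3\right) = 3600$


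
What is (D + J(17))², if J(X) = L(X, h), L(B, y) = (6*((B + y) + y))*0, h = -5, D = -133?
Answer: 17689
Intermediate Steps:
L(B, y) = 0 (L(B, y) = (6*(B + 2*y))*0 = (6*B + 12*y)*0 = 0)
J(X) = 0
(D + J(17))² = (-133 + 0)² = (-133)² = 17689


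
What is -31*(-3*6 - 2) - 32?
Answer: 588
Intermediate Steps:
-31*(-3*6 - 2) - 32 = -31*(-18 - 2) - 32 = -31*(-20) - 32 = 620 - 32 = 588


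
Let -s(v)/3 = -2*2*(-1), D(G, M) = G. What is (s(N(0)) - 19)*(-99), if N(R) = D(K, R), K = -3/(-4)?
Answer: 3069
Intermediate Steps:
K = ¾ (K = -3*(-¼) = ¾ ≈ 0.75000)
N(R) = ¾
s(v) = -12 (s(v) = -3*(-2*2)*(-1) = -(-12)*(-1) = -3*4 = -12)
(s(N(0)) - 19)*(-99) = (-12 - 19)*(-99) = -31*(-99) = 3069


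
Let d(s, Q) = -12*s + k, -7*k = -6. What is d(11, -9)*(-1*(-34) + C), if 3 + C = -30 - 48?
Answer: 43146/7 ≈ 6163.7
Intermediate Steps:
k = 6/7 (k = -1/7*(-6) = 6/7 ≈ 0.85714)
d(s, Q) = 6/7 - 12*s (d(s, Q) = -12*s + 6/7 = 6/7 - 12*s)
C = -81 (C = -3 + (-30 - 48) = -3 - 78 = -81)
d(11, -9)*(-1*(-34) + C) = (6/7 - 12*11)*(-1*(-34) - 81) = (6/7 - 132)*(34 - 81) = -918/7*(-47) = 43146/7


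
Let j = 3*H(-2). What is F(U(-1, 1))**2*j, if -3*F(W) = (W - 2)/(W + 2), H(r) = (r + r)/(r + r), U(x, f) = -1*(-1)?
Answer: 1/27 ≈ 0.037037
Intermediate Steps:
U(x, f) = 1
H(r) = 1 (H(r) = (2*r)/((2*r)) = (2*r)*(1/(2*r)) = 1)
F(W) = -(-2 + W)/(3*(2 + W)) (F(W) = -(W - 2)/(3*(W + 2)) = -(-2 + W)/(3*(2 + W)))
j = 3 (j = 3*1 = 3)
F(U(-1, 1))**2*j = ((2 - 1*1)/(3*(2 + 1)))**2*3 = ((1/3)*(2 - 1)/3)**2*3 = ((1/3)*(1/3)*1)**2*3 = (1/9)**2*3 = (1/81)*3 = 1/27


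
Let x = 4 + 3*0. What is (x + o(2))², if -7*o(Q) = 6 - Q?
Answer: 576/49 ≈ 11.755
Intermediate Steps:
o(Q) = -6/7 + Q/7 (o(Q) = -(6 - Q)/7 = -6/7 + Q/7)
x = 4 (x = 4 + 0 = 4)
(x + o(2))² = (4 + (-6/7 + (⅐)*2))² = (4 + (-6/7 + 2/7))² = (4 - 4/7)² = (24/7)² = 576/49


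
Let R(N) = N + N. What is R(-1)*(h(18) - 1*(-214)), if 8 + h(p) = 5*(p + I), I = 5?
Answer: -642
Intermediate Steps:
R(N) = 2*N
h(p) = 17 + 5*p (h(p) = -8 + 5*(p + 5) = -8 + 5*(5 + p) = -8 + (25 + 5*p) = 17 + 5*p)
R(-1)*(h(18) - 1*(-214)) = (2*(-1))*((17 + 5*18) - 1*(-214)) = -2*((17 + 90) + 214) = -2*(107 + 214) = -2*321 = -642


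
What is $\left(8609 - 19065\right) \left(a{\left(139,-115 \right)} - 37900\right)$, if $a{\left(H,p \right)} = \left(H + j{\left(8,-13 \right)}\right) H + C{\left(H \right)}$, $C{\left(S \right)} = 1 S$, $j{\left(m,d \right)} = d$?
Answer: $211702632$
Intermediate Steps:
$C{\left(S \right)} = S$
$a{\left(H,p \right)} = H + H \left(-13 + H\right)$ ($a{\left(H,p \right)} = \left(H - 13\right) H + H = \left(-13 + H\right) H + H = H \left(-13 + H\right) + H = H + H \left(-13 + H\right)$)
$\left(8609 - 19065\right) \left(a{\left(139,-115 \right)} - 37900\right) = \left(8609 - 19065\right) \left(139 \left(-12 + 139\right) - 37900\right) = - 10456 \left(139 \cdot 127 - 37900\right) = - 10456 \left(17653 - 37900\right) = \left(-10456\right) \left(-20247\right) = 211702632$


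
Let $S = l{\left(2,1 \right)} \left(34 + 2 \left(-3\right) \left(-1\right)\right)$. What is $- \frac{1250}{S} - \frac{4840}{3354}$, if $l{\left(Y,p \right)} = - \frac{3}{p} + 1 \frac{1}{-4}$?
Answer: $\frac{13705}{1677} \approx 8.1723$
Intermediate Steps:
$l{\left(Y,p \right)} = - \frac{1}{4} - \frac{3}{p}$ ($l{\left(Y,p \right)} = - \frac{3}{p} + 1 \left(- \frac{1}{4}\right) = - \frac{3}{p} - \frac{1}{4} = - \frac{1}{4} - \frac{3}{p}$)
$S = -130$ ($S = \frac{-12 - 1}{4 \cdot 1} \left(34 + 2 \left(-3\right) \left(-1\right)\right) = \frac{1}{4} \cdot 1 \left(-12 - 1\right) \left(34 - -6\right) = \frac{1}{4} \cdot 1 \left(-13\right) \left(34 + 6\right) = \left(- \frac{13}{4}\right) 40 = -130$)
$- \frac{1250}{S} - \frac{4840}{3354} = - \frac{1250}{-130} - \frac{4840}{3354} = \left(-1250\right) \left(- \frac{1}{130}\right) - \frac{2420}{1677} = \frac{125}{13} - \frac{2420}{1677} = \frac{13705}{1677}$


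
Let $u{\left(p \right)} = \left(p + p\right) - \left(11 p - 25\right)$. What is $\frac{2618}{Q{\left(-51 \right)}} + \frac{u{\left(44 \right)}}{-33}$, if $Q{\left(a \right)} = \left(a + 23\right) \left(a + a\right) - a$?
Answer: $\frac{22841}{1881} \approx 12.143$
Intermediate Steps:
$u{\left(p \right)} = 25 - 9 p$ ($u{\left(p \right)} = 2 p - \left(-25 + 11 p\right) = 25 - 9 p$)
$Q{\left(a \right)} = - a + 2 a \left(23 + a\right)$ ($Q{\left(a \right)} = \left(23 + a\right) 2 a - a = 2 a \left(23 + a\right) - a = - a + 2 a \left(23 + a\right)$)
$\frac{2618}{Q{\left(-51 \right)}} + \frac{u{\left(44 \right)}}{-33} = \frac{2618}{\left(-51\right) \left(45 + 2 \left(-51\right)\right)} + \frac{25 - 396}{-33} = \frac{2618}{\left(-51\right) \left(45 - 102\right)} + \left(25 - 396\right) \left(- \frac{1}{33}\right) = \frac{2618}{\left(-51\right) \left(-57\right)} - - \frac{371}{33} = \frac{2618}{2907} + \frac{371}{33} = 2618 \cdot \frac{1}{2907} + \frac{371}{33} = \frac{154}{171} + \frac{371}{33} = \frac{22841}{1881}$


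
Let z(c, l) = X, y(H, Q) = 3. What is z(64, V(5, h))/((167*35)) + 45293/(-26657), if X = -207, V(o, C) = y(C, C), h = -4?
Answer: -270255584/155810165 ≈ -1.7345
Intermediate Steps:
V(o, C) = 3
z(c, l) = -207
z(64, V(5, h))/((167*35)) + 45293/(-26657) = -207/(167*35) + 45293/(-26657) = -207/5845 + 45293*(-1/26657) = -207*1/5845 - 45293/26657 = -207/5845 - 45293/26657 = -270255584/155810165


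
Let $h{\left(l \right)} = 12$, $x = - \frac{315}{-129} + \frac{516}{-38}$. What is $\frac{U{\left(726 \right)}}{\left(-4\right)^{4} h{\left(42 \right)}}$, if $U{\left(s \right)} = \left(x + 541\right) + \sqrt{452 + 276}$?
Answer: $\frac{216449}{1254912} + \frac{\sqrt{182}}{1536} \approx 0.18126$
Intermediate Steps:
$x = - \frac{9099}{817}$ ($x = \left(-315\right) \left(- \frac{1}{129}\right) + 516 \left(- \frac{1}{38}\right) = \frac{105}{43} - \frac{258}{19} = - \frac{9099}{817} \approx -11.137$)
$U{\left(s \right)} = \frac{432898}{817} + 2 \sqrt{182}$ ($U{\left(s \right)} = \left(- \frac{9099}{817} + 541\right) + \sqrt{452 + 276} = \frac{432898}{817} + \sqrt{728} = \frac{432898}{817} + 2 \sqrt{182}$)
$\frac{U{\left(726 \right)}}{\left(-4\right)^{4} h{\left(42 \right)}} = \frac{\frac{432898}{817} + 2 \sqrt{182}}{\left(-4\right)^{4} \cdot 12} = \frac{\frac{432898}{817} + 2 \sqrt{182}}{256 \cdot 12} = \frac{\frac{432898}{817} + 2 \sqrt{182}}{3072} = \left(\frac{432898}{817} + 2 \sqrt{182}\right) \frac{1}{3072} = \frac{216449}{1254912} + \frac{\sqrt{182}}{1536}$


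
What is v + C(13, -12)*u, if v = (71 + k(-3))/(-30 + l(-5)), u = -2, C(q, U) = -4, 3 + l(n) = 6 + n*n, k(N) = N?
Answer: -26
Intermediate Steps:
l(n) = 3 + n**2 (l(n) = -3 + (6 + n*n) = -3 + (6 + n**2) = 3 + n**2)
v = -34 (v = (71 - 3)/(-30 + (3 + (-5)**2)) = 68/(-30 + (3 + 25)) = 68/(-30 + 28) = 68/(-2) = 68*(-1/2) = -34)
v + C(13, -12)*u = -34 - 4*(-2) = -34 + 8 = -26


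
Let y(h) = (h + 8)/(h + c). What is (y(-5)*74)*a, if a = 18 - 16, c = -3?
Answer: -111/2 ≈ -55.500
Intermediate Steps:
y(h) = (8 + h)/(-3 + h) (y(h) = (h + 8)/(h - 3) = (8 + h)/(-3 + h))
a = 2
(y(-5)*74)*a = (((8 - 5)/(-3 - 5))*74)*2 = ((3/(-8))*74)*2 = (-⅛*3*74)*2 = -3/8*74*2 = -111/4*2 = -111/2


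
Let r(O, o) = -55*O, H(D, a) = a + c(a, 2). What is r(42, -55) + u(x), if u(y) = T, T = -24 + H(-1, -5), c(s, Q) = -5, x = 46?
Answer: -2344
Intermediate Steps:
H(D, a) = -5 + a (H(D, a) = a - 5 = -5 + a)
T = -34 (T = -24 + (-5 - 5) = -24 - 10 = -34)
u(y) = -34
r(42, -55) + u(x) = -55*42 - 34 = -2310 - 34 = -2344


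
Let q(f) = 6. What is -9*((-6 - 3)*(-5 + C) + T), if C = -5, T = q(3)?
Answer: -864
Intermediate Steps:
T = 6
-9*((-6 - 3)*(-5 + C) + T) = -9*((-6 - 3)*(-5 - 5) + 6) = -9*(-9*(-10) + 6) = -9*(90 + 6) = -9*96 = -864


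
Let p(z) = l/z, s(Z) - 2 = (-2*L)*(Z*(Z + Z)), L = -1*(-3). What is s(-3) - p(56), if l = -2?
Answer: -2967/28 ≈ -105.96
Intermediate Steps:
L = 3
s(Z) = 2 - 12*Z² (s(Z) = 2 + (-2*3)*(Z*(Z + Z)) = 2 - 6*Z*2*Z = 2 - 12*Z²)
p(z) = -2/z
s(-3) - p(56) = (2 - 12*(-3)²) - (-2)/56 = (2 - 12*9) - (-2)/56 = (2 - 108) - 1*(-1/28) = -106 + 1/28 = -2967/28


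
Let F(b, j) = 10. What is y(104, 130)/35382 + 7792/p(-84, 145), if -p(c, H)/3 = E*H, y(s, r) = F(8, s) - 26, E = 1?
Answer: -45950584/2565195 ≈ -17.913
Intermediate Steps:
y(s, r) = -16 (y(s, r) = 10 - 26 = -16)
p(c, H) = -3*H
y(104, 130)/35382 + 7792/p(-84, 145) = -16/35382 + 7792/((-3*145)) = -16*1/35382 + 7792/(-435) = -8/17691 + 7792*(-1/435) = -8/17691 - 7792/435 = -45950584/2565195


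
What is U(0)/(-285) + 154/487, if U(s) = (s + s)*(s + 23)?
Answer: 154/487 ≈ 0.31622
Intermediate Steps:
U(s) = 2*s*(23 + s) (U(s) = (2*s)*(23 + s) = 2*s*(23 + s))
U(0)/(-285) + 154/487 = (2*0*(23 + 0))/(-285) + 154/487 = (2*0*23)*(-1/285) + 154*(1/487) = 0*(-1/285) + 154/487 = 0 + 154/487 = 154/487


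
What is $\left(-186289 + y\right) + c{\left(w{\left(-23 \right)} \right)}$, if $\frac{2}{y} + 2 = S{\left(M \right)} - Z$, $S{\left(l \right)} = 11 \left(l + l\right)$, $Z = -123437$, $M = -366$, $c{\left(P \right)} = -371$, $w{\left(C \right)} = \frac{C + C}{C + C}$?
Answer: $- \frac{21537390778}{115383} \approx -1.8666 \cdot 10^{5}$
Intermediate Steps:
$w{\left(C \right)} = 1$ ($w{\left(C \right)} = \frac{2 C}{2 C} = 2 C \frac{1}{2 C} = 1$)
$S{\left(l \right)} = 22 l$ ($S{\left(l \right)} = 11 \cdot 2 l = 22 l$)
$y = \frac{2}{115383}$ ($y = \frac{2}{-2 + \left(22 \left(-366\right) - -123437\right)} = \frac{2}{-2 + \left(-8052 + 123437\right)} = \frac{2}{-2 + 115385} = \frac{2}{115383} \approx 1.7334 \cdot 10^{-5}$)
$\left(-186289 + y\right) + c{\left(w{\left(-23 \right)} \right)} = \left(-186289 + \frac{2}{115383}\right) - 371 = - \frac{21494583685}{115383} - 371 = - \frac{21537390778}{115383}$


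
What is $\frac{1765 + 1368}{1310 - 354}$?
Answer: $\frac{3133}{956} \approx 3.2772$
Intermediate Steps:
$\frac{1765 + 1368}{1310 - 354} = \frac{3133}{956}$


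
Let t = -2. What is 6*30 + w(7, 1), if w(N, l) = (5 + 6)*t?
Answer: 158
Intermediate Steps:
w(N, l) = -22 (w(N, l) = (5 + 6)*(-2) = 11*(-2) = -22)
6*30 + w(7, 1) = 6*30 - 22 = 180 - 22 = 158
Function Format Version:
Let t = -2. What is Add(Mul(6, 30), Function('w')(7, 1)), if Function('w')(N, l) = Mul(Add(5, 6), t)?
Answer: 158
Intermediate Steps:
Function('w')(N, l) = -22 (Function('w')(N, l) = Mul(Add(5, 6), -2) = Mul(11, -2) = -22)
Add(Mul(6, 30), Function('w')(7, 1)) = Add(Mul(6, 30), -22) = Add(180, -22) = 158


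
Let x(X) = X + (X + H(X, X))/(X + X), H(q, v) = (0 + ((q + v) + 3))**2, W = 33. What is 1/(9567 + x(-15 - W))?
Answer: 32/301741 ≈ 0.00010605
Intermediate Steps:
H(q, v) = (3 + q + v)**2 (H(q, v) = (0 + (3 + q + v))**2 = (3 + q + v)**2)
x(X) = X + (X + (3 + 2*X)**2)/(2*X) (x(X) = X + (X + (3 + X + X)**2)/(X + X) = X + (X + (3 + 2*X)**2)/((2*X)) = X + (X + (3 + 2*X)**2)*(1/(2*X)) = X + (X + (3 + 2*X)**2)/(2*X))
1/(9567 + x(-15 - W)) = 1/(9567 + (13/2 + 3*(-15 - 1*33) + 9/(2*(-15 - 1*33)))) = 1/(9567 + (13/2 + 3*(-15 - 33) + 9/(2*(-15 - 33)))) = 1/(9567 + (13/2 + 3*(-48) + (9/2)/(-48))) = 1/(9567 + (13/2 - 144 + (9/2)*(-1/48))) = 1/(9567 + (13/2 - 144 - 3/32)) = 1/(9567 - 4403/32) = 1/(301741/32) = 32/301741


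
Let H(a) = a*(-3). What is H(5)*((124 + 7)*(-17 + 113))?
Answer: -188640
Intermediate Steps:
H(a) = -3*a
H(5)*((124 + 7)*(-17 + 113)) = (-3*5)*((124 + 7)*(-17 + 113)) = -1965*96 = -15*12576 = -188640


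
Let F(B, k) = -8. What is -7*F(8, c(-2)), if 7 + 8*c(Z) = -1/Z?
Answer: 56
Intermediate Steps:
c(Z) = -7/8 - 1/(8*Z) (c(Z) = -7/8 + (-1/Z)/8 = -7/8 - 1/(8*Z))
-7*F(8, c(-2)) = -7*(-8) = 56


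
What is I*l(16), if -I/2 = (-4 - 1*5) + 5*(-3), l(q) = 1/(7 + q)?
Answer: 48/23 ≈ 2.0870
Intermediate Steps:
I = 48 (I = -2*((-4 - 1*5) + 5*(-3)) = -2*((-4 - 5) - 15) = -2*(-9 - 15) = -2*(-24) = 48)
I*l(16) = 48/(7 + 16) = 48/23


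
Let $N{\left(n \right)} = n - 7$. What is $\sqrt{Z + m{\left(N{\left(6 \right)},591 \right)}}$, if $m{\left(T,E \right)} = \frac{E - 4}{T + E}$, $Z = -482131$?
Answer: $\frac{i \sqrt{167829454770}}{590} \approx 694.36 i$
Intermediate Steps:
$N{\left(n \right)} = -7 + n$
$m{\left(T,E \right)} = \frac{-4 + E}{E + T}$
$\sqrt{Z + m{\left(N{\left(6 \right)},591 \right)}} = \sqrt{-482131 + \frac{-4 + 591}{591 + \left(-7 + 6\right)}} = \sqrt{-482131 + \frac{1}{591 - 1} \cdot 587} = \sqrt{-482131 + \frac{1}{590} \cdot 587} = \sqrt{-482131 + \frac{587}{590}} = \sqrt{- \frac{284456703}{590}} = \frac{i \sqrt{167829454770}}{590}$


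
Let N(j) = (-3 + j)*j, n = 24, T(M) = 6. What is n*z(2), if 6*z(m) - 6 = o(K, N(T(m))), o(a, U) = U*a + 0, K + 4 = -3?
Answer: -480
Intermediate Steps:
K = -7 (K = -4 - 3 = -7)
N(j) = j*(-3 + j)
o(a, U) = U*a
z(m) = -20 (z(m) = 1 + ((6*(-3 + 6))*(-7))/6 = 1 + ((6*3)*(-7))/6 = 1 + (18*(-7))/6 = 1 + (⅙)*(-126) = 1 - 21 = -20)
n*z(2) = 24*(-20) = -480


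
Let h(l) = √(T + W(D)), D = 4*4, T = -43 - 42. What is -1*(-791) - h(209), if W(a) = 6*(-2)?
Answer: 791 - I*√97 ≈ 791.0 - 9.8489*I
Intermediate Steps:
T = -85
D = 16
W(a) = -12
h(l) = I*√97 (h(l) = √(-85 - 12) = √(-97) = I*√97)
-1*(-791) - h(209) = -1*(-791) - I*√97 = 791 - I*√97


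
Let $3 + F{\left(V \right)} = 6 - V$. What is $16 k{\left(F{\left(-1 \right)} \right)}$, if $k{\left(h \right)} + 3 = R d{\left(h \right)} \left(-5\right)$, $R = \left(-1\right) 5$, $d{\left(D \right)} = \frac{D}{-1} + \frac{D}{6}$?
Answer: $- \frac{4144}{3} \approx -1381.3$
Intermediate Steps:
$F{\left(V \right)} = 3 - V$ ($F{\left(V \right)} = -3 - \left(-6 + V\right) = 3 - V$)
$d{\left(D \right)} = - \frac{5 D}{6}$ ($d{\left(D \right)} = D \left(-1\right) + D \frac{1}{6} = - D + \frac{D}{6} = - \frac{5 D}{6}$)
$R = -5$
$k{\left(h \right)} = -3 - \frac{125 h}{6}$ ($k{\left(h \right)} = -3 + - 5 \left(- \frac{5 h}{6}\right) \left(-5\right) = -3 + \frac{25 h}{6} \left(-5\right) = -3 - \frac{125 h}{6}$)
$16 k{\left(F{\left(-1 \right)} \right)} = 16 \left(-3 - \frac{125 \left(3 - -1\right)}{6}\right) = 16 \left(-3 - \frac{125 \left(3 + 1\right)}{6}\right) = 16 \left(-3 - \frac{250}{3}\right) = 16 \left(- \frac{259}{3}\right) = - \frac{4144}{3}$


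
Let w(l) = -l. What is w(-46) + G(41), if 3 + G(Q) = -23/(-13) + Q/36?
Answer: 21485/468 ≈ 45.908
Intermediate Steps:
G(Q) = -16/13 + Q/36 (G(Q) = -3 + (-23/(-13) + Q/36) = -3 + (-23*(-1/13) + Q*(1/36)) = -3 + (23/13 + Q/36) = -16/13 + Q/36)
w(-46) + G(41) = -1*(-46) + (-16/13 + (1/36)*41) = 46 + (-16/13 + 41/36) = 46 - 43/468 = 21485/468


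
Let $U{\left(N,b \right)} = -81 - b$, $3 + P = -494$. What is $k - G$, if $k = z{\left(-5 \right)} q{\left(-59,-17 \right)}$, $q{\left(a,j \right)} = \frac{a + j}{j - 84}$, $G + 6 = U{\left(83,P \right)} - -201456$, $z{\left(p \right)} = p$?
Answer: $- \frac{20388846}{101} \approx -2.0187 \cdot 10^{5}$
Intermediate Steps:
$P = -497$ ($P = -3 - 494 = -497$)
$G = 201866$ ($G = -6 - -201872 = -6 + \left(\left(-81 + 497\right) + 201456\right) = -6 + \left(416 + 201456\right) = -6 + 201872 = 201866$)
$q{\left(a,j \right)} = \frac{a + j}{-84 + j}$
$k = - \frac{380}{101}$ ($k = - 5 \frac{-59 - 17}{-84 - 17} = - 5 \frac{1}{-101} \left(-76\right) = - 5 \left(\left(- \frac{1}{101}\right) \left(-76\right)\right) = \left(-5\right) \frac{76}{101} = - \frac{380}{101} \approx -3.7624$)
$k - G = - \frac{380}{101} - 201866 = - \frac{20388846}{101}$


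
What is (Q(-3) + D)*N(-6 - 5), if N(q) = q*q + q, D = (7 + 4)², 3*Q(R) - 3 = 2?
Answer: 40480/3 ≈ 13493.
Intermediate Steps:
Q(R) = 5/3 (Q(R) = 1 + (⅓)*2 = 1 + ⅔ = 5/3)
D = 121 (D = 11² = 121)
N(q) = q + q² (N(q) = q² + q = q + q²)
(Q(-3) + D)*N(-6 - 5) = (5/3 + 121)*((-6 - 5)*(1 + (-6 - 5))) = 368*(-11*(1 - 11))/3 = 368*(-11*(-10))/3 = (368/3)*110 = 40480/3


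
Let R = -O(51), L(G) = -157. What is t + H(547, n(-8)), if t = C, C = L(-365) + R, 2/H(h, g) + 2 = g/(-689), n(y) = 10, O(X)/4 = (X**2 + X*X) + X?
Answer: -14691975/694 ≈ -21170.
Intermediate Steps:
O(X) = 4*X + 8*X**2 (O(X) = 4*((X**2 + X*X) + X) = 4*((X**2 + X**2) + X) = 4*(2*X**2 + X) = 4*(X + 2*X**2) = 4*X + 8*X**2)
R = -21012 (R = -4*51*(1 + 2*51) = -4*51*(1 + 102) = -4*51*103 = -1*21012 = -21012)
H(h, g) = 2/(-2 - g/689) (H(h, g) = 2/(-2 + g/(-689)) = 2/(-2 + g*(-1/689)) = 2/(-2 - g/689))
C = -21169 (C = -157 - 21012 = -21169)
t = -21169
t + H(547, n(-8)) = -21169 - 1378/(1378 + 10) = -21169 - 1378/1388 = -21169 - 1378*1/1388 = -21169 - 689/694 = -14691975/694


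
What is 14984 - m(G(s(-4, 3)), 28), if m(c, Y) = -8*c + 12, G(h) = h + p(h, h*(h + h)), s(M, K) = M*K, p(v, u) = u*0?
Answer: 14876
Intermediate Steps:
p(v, u) = 0
s(M, K) = K*M
G(h) = h (G(h) = h + 0 = h)
m(c, Y) = 12 - 8*c
14984 - m(G(s(-4, 3)), 28) = 14984 - (12 - 24*(-4)) = 14984 - (12 - 8*(-12)) = 14984 - (12 + 96) = 14984 - 1*108 = 14984 - 108 = 14876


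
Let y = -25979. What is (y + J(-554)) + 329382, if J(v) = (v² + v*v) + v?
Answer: 916681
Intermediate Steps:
J(v) = v + 2*v² (J(v) = (v² + v²) + v = 2*v² + v = v + 2*v²)
(y + J(-554)) + 329382 = (-25979 - 554*(1 + 2*(-554))) + 329382 = (-25979 - 554*(1 - 1108)) + 329382 = (-25979 - 554*(-1107)) + 329382 = (-25979 + 613278) + 329382 = 587299 + 329382 = 916681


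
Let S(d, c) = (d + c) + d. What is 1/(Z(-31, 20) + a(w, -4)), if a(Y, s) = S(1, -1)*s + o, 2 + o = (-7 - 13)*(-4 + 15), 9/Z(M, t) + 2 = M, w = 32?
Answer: -11/2489 ≈ -0.0044194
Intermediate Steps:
Z(M, t) = 9/(-2 + M)
o = -222 (o = -2 + (-7 - 13)*(-4 + 15) = -2 - 20*11 = -2 - 220 = -222)
S(d, c) = c + 2*d (S(d, c) = (c + d) + d = c + 2*d)
a(Y, s) = -222 + s (a(Y, s) = (-1 + 2*1)*s - 222 = (-1 + 2)*s - 222 = 1*s - 222 = s - 222 = -222 + s)
1/(Z(-31, 20) + a(w, -4)) = 1/(9/(-2 - 31) + (-222 - 4)) = 1/(9/(-33) - 226) = 1/(9*(-1/33) - 226) = 1/(-3/11 - 226) = 1/(-2489/11) = -11/2489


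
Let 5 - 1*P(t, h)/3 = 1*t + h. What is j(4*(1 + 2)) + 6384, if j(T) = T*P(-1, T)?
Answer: 6168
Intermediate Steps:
P(t, h) = 15 - 3*h - 3*t (P(t, h) = 15 - 3*(1*t + h) = 15 - 3*(t + h) = 15 - 3*(h + t) = 15 + (-3*h - 3*t) = 15 - 3*h - 3*t)
j(T) = T*(18 - 3*T) (j(T) = T*(15 - 3*T - 3*(-1)) = T*(15 - 3*T + 3) = T*(18 - 3*T))
j(4*(1 + 2)) + 6384 = 3*(4*(1 + 2))*(6 - 4*(1 + 2)) + 6384 = 3*(4*3)*(6 - 4*3) + 6384 = 3*12*(6 - 1*12) + 6384 = 3*12*(6 - 12) + 6384 = 3*12*(-6) + 6384 = -216 + 6384 = 6168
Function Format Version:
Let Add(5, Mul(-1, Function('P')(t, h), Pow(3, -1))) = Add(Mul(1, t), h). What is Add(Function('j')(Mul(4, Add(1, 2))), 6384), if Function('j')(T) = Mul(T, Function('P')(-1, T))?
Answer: 6168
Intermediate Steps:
Function('P')(t, h) = Add(15, Mul(-3, h), Mul(-3, t)) (Function('P')(t, h) = Add(15, Mul(-3, Add(Mul(1, t), h))) = Add(15, Mul(-3, Add(t, h))) = Add(15, Mul(-3, Add(h, t))) = Add(15, Add(Mul(-3, h), Mul(-3, t))) = Add(15, Mul(-3, h), Mul(-3, t)))
Function('j')(T) = Mul(T, Add(18, Mul(-3, T))) (Function('j')(T) = Mul(T, Add(15, Mul(-3, T), Mul(-3, -1))) = Mul(T, Add(15, Mul(-3, T), 3)) = Mul(T, Add(18, Mul(-3, T))))
Add(Function('j')(Mul(4, Add(1, 2))), 6384) = Add(Mul(3, Mul(4, Add(1, 2)), Add(6, Mul(-1, Mul(4, Add(1, 2))))), 6384) = Add(Mul(3, Mul(4, 3), Add(6, Mul(-1, Mul(4, 3)))), 6384) = Add(Mul(3, 12, Add(6, Mul(-1, 12))), 6384) = Add(Mul(3, 12, Add(6, -12)), 6384) = Add(Mul(3, 12, -6), 6384) = Add(-216, 6384) = 6168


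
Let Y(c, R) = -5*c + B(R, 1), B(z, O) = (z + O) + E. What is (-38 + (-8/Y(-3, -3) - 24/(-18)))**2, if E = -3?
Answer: 315844/225 ≈ 1403.8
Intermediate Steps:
B(z, O) = -3 + O + z (B(z, O) = (z + O) - 3 = (O + z) - 3 = -3 + O + z)
Y(c, R) = -2 + R - 5*c (Y(c, R) = -5*c + (-3 + 1 + R) = -5*c + (-2 + R) = -2 + R - 5*c)
(-38 + (-8/Y(-3, -3) - 24/(-18)))**2 = (-38 + (-8/(-2 - 3 - 5*(-3)) - 24/(-18)))**2 = (-38 + (-8/(-2 - 3 + 15) - 24*(-1/18)))**2 = (-38 + (-8/10 + 4/3))**2 = (-38 + (-8*1/10 + 4/3))**2 = (-38 + (-4/5 + 4/3))**2 = (-38 + 8/15)**2 = (-562/15)**2 = 315844/225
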